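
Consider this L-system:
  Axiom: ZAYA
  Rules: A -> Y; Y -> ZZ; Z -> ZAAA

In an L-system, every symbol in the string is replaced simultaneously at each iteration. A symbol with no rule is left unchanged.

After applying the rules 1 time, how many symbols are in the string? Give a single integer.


Step 0: length = 4
Step 1: length = 8

Answer: 8


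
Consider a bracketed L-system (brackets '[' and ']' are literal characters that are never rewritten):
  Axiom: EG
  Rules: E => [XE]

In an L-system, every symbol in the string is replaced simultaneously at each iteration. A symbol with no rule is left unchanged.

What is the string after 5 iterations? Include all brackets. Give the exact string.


Step 0: EG
Step 1: [XE]G
Step 2: [X[XE]]G
Step 3: [X[X[XE]]]G
Step 4: [X[X[X[XE]]]]G
Step 5: [X[X[X[X[XE]]]]]G

Answer: [X[X[X[X[XE]]]]]G


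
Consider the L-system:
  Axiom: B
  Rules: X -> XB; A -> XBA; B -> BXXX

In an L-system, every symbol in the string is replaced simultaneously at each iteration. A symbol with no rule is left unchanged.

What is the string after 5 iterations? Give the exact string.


Answer: BXXXXBXBXBXBBXXXXBBXXXXBBXXXXBBXXXBXXXXBXBXBXBBXXXBXXXXBXBXBXBBXXXBXXXXBXBXBXBBXXXBXXXXBXBXBBXXXXBXBXBXBBXXXXBBXXXXBBXXXXBBXXXBXXXXBXBXBBXXXXBXBXBXBBXXXXBBXXXXBBXXXXBBXXXBXXXXBXBXBBXXXXBXBXBXBBXXXXBBXXXXBBXXX

Derivation:
Step 0: B
Step 1: BXXX
Step 2: BXXXXBXBXB
Step 3: BXXXXBXBXBXBBXXXXBBXXXXBBXXX
Step 4: BXXXXBXBXBXBBXXXXBBXXXXBBXXXXBBXXXBXXXXBXBXBXBBXXXBXXXXBXBXBXBBXXXBXXXXBXBXB
Step 5: BXXXXBXBXBXBBXXXXBBXXXXBBXXXXBBXXXBXXXXBXBXBXBBXXXBXXXXBXBXBXBBXXXBXXXXBXBXBXBBXXXBXXXXBXBXBBXXXXBXBXBXBBXXXXBBXXXXBBXXXXBBXXXBXXXXBXBXBBXXXXBXBXBXBBXXXXBBXXXXBBXXXXBBXXXBXXXXBXBXBBXXXXBXBXBXBBXXXXBBXXXXBBXXX


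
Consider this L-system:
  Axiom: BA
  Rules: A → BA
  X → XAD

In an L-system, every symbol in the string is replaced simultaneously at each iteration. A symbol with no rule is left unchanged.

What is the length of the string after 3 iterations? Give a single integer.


Answer: 5

Derivation:
Step 0: length = 2
Step 1: length = 3
Step 2: length = 4
Step 3: length = 5


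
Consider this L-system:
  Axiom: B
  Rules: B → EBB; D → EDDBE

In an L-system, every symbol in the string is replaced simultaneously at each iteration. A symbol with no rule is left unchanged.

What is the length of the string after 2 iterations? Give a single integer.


Step 0: length = 1
Step 1: length = 3
Step 2: length = 7

Answer: 7


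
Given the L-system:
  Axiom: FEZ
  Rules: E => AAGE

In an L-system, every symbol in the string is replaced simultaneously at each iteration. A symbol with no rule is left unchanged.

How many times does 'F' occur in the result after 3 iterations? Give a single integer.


Answer: 1

Derivation:
Step 0: FEZ  (1 'F')
Step 1: FAAGEZ  (1 'F')
Step 2: FAAGAAGEZ  (1 'F')
Step 3: FAAGAAGAAGEZ  (1 'F')


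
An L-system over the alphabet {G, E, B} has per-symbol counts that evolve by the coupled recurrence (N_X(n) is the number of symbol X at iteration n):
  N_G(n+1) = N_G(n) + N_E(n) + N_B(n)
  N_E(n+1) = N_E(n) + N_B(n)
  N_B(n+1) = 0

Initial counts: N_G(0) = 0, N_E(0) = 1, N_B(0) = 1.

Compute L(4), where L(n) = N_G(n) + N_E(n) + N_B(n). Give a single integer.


Answer: 10

Derivation:
Step 0: N_G=0, N_E=1, N_B=1, L=2
Step 1: N_G=2, N_E=2, N_B=0, L=4
Step 2: N_G=4, N_E=2, N_B=0, L=6
Step 3: N_G=6, N_E=2, N_B=0, L=8
Step 4: N_G=8, N_E=2, N_B=0, L=10


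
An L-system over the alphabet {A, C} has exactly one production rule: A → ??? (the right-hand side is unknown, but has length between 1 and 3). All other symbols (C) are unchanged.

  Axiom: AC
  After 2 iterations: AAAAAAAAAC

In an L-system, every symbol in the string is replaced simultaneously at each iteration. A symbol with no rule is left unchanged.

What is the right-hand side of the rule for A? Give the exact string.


Answer: AAA

Derivation:
Trying A → AAA:
  Step 0: AC
  Step 1: AAAC
  Step 2: AAAAAAAAAC
Matches the given result.


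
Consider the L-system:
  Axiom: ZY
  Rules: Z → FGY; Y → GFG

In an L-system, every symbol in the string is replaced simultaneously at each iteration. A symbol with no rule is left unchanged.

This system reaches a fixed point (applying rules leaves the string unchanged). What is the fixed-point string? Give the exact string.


Step 0: ZY
Step 1: FGYGFG
Step 2: FGGFGGFG
Step 3: FGGFGGFG  (unchanged — fixed point at step 2)

Answer: FGGFGGFG


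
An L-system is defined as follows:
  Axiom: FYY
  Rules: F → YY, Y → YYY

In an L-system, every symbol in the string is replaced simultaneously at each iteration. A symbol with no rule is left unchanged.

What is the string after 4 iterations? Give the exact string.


Answer: YYYYYYYYYYYYYYYYYYYYYYYYYYYYYYYYYYYYYYYYYYYYYYYYYYYYYYYYYYYYYYYYYYYYYYYYYYYYYYYYYYYYYYYYYYYYYYYYYYYYYYYYYYYYYYYYYYYYYYYYYYYYYYYYYYYYYYYYYYYYYYYYYYYYYYYYYYYYYYYYYYYYYYYYYYYYYYYYYYYYYYYYYYYYYYYYYYYYYYYYYYYYYYYYYYYYYYYY

Derivation:
Step 0: FYY
Step 1: YYYYYYYY
Step 2: YYYYYYYYYYYYYYYYYYYYYYYY
Step 3: YYYYYYYYYYYYYYYYYYYYYYYYYYYYYYYYYYYYYYYYYYYYYYYYYYYYYYYYYYYYYYYYYYYYYYYY
Step 4: YYYYYYYYYYYYYYYYYYYYYYYYYYYYYYYYYYYYYYYYYYYYYYYYYYYYYYYYYYYYYYYYYYYYYYYYYYYYYYYYYYYYYYYYYYYYYYYYYYYYYYYYYYYYYYYYYYYYYYYYYYYYYYYYYYYYYYYYYYYYYYYYYYYYYYYYYYYYYYYYYYYYYYYYYYYYYYYYYYYYYYYYYYYYYYYYYYYYYYYYYYYYYYYYYYYYYYYY


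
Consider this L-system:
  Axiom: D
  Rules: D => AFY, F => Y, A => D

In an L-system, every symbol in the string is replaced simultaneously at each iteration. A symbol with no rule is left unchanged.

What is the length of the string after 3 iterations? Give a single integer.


Step 0: length = 1
Step 1: length = 3
Step 2: length = 3
Step 3: length = 5

Answer: 5


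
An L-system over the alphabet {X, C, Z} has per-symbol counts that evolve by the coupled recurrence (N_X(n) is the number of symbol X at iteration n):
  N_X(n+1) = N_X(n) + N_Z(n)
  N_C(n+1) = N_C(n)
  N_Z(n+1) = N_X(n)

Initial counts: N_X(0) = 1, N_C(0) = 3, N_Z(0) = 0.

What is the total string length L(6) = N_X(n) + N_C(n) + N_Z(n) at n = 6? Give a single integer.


Step 0: N_X=1, N_C=3, N_Z=0, L=4
Step 1: N_X=1, N_C=3, N_Z=1, L=5
Step 2: N_X=2, N_C=3, N_Z=1, L=6
Step 3: N_X=3, N_C=3, N_Z=2, L=8
Step 4: N_X=5, N_C=3, N_Z=3, L=11
Step 5: N_X=8, N_C=3, N_Z=5, L=16
Step 6: N_X=13, N_C=3, N_Z=8, L=24

Answer: 24


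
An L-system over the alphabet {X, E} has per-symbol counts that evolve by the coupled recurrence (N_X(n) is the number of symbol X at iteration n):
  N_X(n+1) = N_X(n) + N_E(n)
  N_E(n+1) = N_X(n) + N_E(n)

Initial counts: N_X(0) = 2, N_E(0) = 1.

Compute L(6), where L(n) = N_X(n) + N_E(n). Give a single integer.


Step 0: N_X=2, N_E=1, L=3
Step 1: N_X=3, N_E=3, L=6
Step 2: N_X=6, N_E=6, L=12
Step 3: N_X=12, N_E=12, L=24
Step 4: N_X=24, N_E=24, L=48
Step 5: N_X=48, N_E=48, L=96
Step 6: N_X=96, N_E=96, L=192

Answer: 192


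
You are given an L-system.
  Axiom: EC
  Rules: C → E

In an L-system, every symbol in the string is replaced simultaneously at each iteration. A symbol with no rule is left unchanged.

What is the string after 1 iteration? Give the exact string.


Step 0: EC
Step 1: EE

Answer: EE


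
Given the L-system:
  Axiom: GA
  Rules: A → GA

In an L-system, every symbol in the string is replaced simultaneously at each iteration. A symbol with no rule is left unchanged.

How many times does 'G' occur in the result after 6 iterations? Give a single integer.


Answer: 7

Derivation:
Step 0: GA  (1 'G')
Step 1: GGA  (2 'G')
Step 2: GGGA  (3 'G')
Step 3: GGGGA  (4 'G')
Step 4: GGGGGA  (5 'G')
Step 5: GGGGGGA  (6 'G')
Step 6: GGGGGGGA  (7 'G')


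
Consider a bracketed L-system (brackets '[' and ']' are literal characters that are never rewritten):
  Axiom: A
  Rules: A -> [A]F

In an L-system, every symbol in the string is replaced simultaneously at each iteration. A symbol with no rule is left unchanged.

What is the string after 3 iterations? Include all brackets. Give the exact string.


Answer: [[[A]F]F]F

Derivation:
Step 0: A
Step 1: [A]F
Step 2: [[A]F]F
Step 3: [[[A]F]F]F


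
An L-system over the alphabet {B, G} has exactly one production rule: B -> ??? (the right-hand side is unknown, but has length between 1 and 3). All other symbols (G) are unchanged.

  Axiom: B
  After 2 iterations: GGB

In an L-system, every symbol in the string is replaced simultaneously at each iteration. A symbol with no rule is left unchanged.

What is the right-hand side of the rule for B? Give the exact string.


Trying B -> GB:
  Step 0: B
  Step 1: GB
  Step 2: GGB
Matches the given result.

Answer: GB


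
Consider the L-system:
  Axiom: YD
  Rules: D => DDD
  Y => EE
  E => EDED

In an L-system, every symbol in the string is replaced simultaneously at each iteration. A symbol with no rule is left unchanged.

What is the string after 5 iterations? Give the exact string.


Answer: EDEDDDDEDEDDDDDDDDDDDDDEDEDDDDEDEDDDDDDDDDDDDDDDDDDDDDDDDDDDDDDDDDDDDDDDDEDEDDDDEDEDDDDDDDDDDDDDEDEDDDDEDEDDDDDDDDDDDDDDDDDDDDDDDDDDDDDDDDDDDDDDDDEDEDDDDEDEDDDDDDDDDDDDDEDEDDDDEDEDDDDDDDDDDDDDDDDDDDDDDDDDDDDDDDDDDDDDDDDEDEDDDDEDEDDDDDDDDDDDDDEDEDDDDEDEDDDDDDDDDDDDDDDDDDDDDDDDDDDDDDDDDDDDDDDDDDDDDDDDDDDDDDDDDDDDDDDDDDDDDDDDDDDDDDDDDDDDDDDDDDDDDDDDDDDDDDDDDDDDDDDDDDDDDDDDDDDDDDDDDDDDDDDDDDDDDDDDDDDDDDDDDDDDDDDDDDDDDDDDDDDDDDDDDDDDDDDDDDDDDDDDDDDDDDDDDDDDDDDDDDDDDDDDDDDDDDDDDDDDDDDDDDDDDDDDDDDDDDDDDDDDDDDDDDDDDDDDDDDDDDDDDDDDDDDDDDD

Derivation:
Step 0: YD
Step 1: EEDDD
Step 2: EDEDEDEDDDDDDDDDD
Step 3: EDEDDDDEDEDDDDEDEDDDDEDEDDDDDDDDDDDDDDDDDDDDDDDDDDDDDDD
Step 4: EDEDDDDEDEDDDDDDDDDDDDDEDEDDDDEDEDDDDDDDDDDDDDEDEDDDDEDEDDDDDDDDDDDDDEDEDDDDEDEDDDDDDDDDDDDDDDDDDDDDDDDDDDDDDDDDDDDDDDDDDDDDDDDDDDDDDDDDDDDDDDDDDDDDDDDDDDDDDDDDDDDDDDDDDDDDD
Step 5: EDEDDDDEDEDDDDDDDDDDDDDEDEDDDDEDEDDDDDDDDDDDDDDDDDDDDDDDDDDDDDDDDDDDDDDDDEDEDDDDEDEDDDDDDDDDDDDDEDEDDDDEDEDDDDDDDDDDDDDDDDDDDDDDDDDDDDDDDDDDDDDDDDEDEDDDDEDEDDDDDDDDDDDDDEDEDDDDEDEDDDDDDDDDDDDDDDDDDDDDDDDDDDDDDDDDDDDDDDDEDEDDDDEDEDDDDDDDDDDDDDEDEDDDDEDEDDDDDDDDDDDDDDDDDDDDDDDDDDDDDDDDDDDDDDDDDDDDDDDDDDDDDDDDDDDDDDDDDDDDDDDDDDDDDDDDDDDDDDDDDDDDDDDDDDDDDDDDDDDDDDDDDDDDDDDDDDDDDDDDDDDDDDDDDDDDDDDDDDDDDDDDDDDDDDDDDDDDDDDDDDDDDDDDDDDDDDDDDDDDDDDDDDDDDDDDDDDDDDDDDDDDDDDDDDDDDDDDDDDDDDDDDDDDDDDDDDDDDDDDDDDDDDDDDDDDDDDDDDDDDDDDDDDDDDDDDDD


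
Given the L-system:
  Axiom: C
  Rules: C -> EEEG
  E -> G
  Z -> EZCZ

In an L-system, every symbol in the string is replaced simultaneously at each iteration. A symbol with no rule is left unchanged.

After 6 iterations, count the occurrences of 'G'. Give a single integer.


Answer: 4

Derivation:
Step 0: C  (0 'G')
Step 1: EEEG  (1 'G')
Step 2: GGGG  (4 'G')
Step 3: GGGG  (4 'G')
Step 4: GGGG  (4 'G')
Step 5: GGGG  (4 'G')
Step 6: GGGG  (4 'G')


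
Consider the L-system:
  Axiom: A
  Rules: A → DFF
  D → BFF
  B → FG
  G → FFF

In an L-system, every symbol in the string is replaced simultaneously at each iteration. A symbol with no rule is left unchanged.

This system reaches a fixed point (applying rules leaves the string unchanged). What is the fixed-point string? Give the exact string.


Step 0: A
Step 1: DFF
Step 2: BFFFF
Step 3: FGFFFF
Step 4: FFFFFFFF
Step 5: FFFFFFFF  (unchanged — fixed point at step 4)

Answer: FFFFFFFF


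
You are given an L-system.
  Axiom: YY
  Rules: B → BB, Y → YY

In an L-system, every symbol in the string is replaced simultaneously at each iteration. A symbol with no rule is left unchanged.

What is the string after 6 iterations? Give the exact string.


Step 0: YY
Step 1: YYYY
Step 2: YYYYYYYY
Step 3: YYYYYYYYYYYYYYYY
Step 4: YYYYYYYYYYYYYYYYYYYYYYYYYYYYYYYY
Step 5: YYYYYYYYYYYYYYYYYYYYYYYYYYYYYYYYYYYYYYYYYYYYYYYYYYYYYYYYYYYYYYYY
Step 6: YYYYYYYYYYYYYYYYYYYYYYYYYYYYYYYYYYYYYYYYYYYYYYYYYYYYYYYYYYYYYYYYYYYYYYYYYYYYYYYYYYYYYYYYYYYYYYYYYYYYYYYYYYYYYYYYYYYYYYYYYYYYYYYY

Answer: YYYYYYYYYYYYYYYYYYYYYYYYYYYYYYYYYYYYYYYYYYYYYYYYYYYYYYYYYYYYYYYYYYYYYYYYYYYYYYYYYYYYYYYYYYYYYYYYYYYYYYYYYYYYYYYYYYYYYYYYYYYYYYYY


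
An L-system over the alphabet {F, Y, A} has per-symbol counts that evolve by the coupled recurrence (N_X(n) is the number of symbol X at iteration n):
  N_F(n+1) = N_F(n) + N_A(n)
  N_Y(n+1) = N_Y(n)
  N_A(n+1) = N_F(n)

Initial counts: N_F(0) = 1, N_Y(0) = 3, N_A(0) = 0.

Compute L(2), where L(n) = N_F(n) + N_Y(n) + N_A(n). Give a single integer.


Step 0: N_F=1, N_Y=3, N_A=0, L=4
Step 1: N_F=1, N_Y=3, N_A=1, L=5
Step 2: N_F=2, N_Y=3, N_A=1, L=6

Answer: 6


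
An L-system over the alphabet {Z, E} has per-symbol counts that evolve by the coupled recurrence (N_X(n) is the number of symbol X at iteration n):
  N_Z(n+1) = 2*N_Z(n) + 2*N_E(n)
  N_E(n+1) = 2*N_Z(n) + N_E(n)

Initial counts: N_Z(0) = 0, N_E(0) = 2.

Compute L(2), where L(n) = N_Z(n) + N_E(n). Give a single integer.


Answer: 22

Derivation:
Step 0: N_Z=0, N_E=2, L=2
Step 1: N_Z=4, N_E=2, L=6
Step 2: N_Z=12, N_E=10, L=22


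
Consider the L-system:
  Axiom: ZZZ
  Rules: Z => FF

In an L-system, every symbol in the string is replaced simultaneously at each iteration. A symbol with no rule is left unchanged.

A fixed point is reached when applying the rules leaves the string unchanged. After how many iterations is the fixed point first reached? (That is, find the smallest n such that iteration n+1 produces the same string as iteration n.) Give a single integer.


Step 0: ZZZ
Step 1: FFFFFF
Step 2: FFFFFF  (unchanged — fixed point at step 1)

Answer: 1


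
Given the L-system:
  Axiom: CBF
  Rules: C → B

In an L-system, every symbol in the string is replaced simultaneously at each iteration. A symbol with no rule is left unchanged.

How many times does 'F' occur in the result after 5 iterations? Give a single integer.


Step 0: CBF  (1 'F')
Step 1: BBF  (1 'F')
Step 2: BBF  (1 'F')
Step 3: BBF  (1 'F')
Step 4: BBF  (1 'F')
Step 5: BBF  (1 'F')

Answer: 1


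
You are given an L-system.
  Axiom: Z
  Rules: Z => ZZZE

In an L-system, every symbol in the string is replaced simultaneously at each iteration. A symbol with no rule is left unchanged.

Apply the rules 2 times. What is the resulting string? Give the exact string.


Answer: ZZZEZZZEZZZEE

Derivation:
Step 0: Z
Step 1: ZZZE
Step 2: ZZZEZZZEZZZEE


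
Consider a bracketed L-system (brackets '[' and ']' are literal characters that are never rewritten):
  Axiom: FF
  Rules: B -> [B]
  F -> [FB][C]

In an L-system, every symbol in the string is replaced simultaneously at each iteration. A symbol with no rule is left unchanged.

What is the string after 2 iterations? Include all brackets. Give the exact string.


Step 0: FF
Step 1: [FB][C][FB][C]
Step 2: [[FB][C][B]][C][[FB][C][B]][C]

Answer: [[FB][C][B]][C][[FB][C][B]][C]


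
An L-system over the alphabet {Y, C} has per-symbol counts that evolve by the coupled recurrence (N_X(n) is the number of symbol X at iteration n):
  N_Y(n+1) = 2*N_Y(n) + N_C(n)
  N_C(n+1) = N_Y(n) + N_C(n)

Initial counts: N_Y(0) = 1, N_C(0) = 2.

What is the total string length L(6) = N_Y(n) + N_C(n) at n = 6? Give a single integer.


Step 0: N_Y=1, N_C=2, L=3
Step 1: N_Y=4, N_C=3, L=7
Step 2: N_Y=11, N_C=7, L=18
Step 3: N_Y=29, N_C=18, L=47
Step 4: N_Y=76, N_C=47, L=123
Step 5: N_Y=199, N_C=123, L=322
Step 6: N_Y=521, N_C=322, L=843

Answer: 843


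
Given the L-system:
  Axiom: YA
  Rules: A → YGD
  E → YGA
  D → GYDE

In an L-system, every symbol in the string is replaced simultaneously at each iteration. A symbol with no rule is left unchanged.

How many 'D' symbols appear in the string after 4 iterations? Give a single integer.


Answer: 2

Derivation:
Step 0: YA  (0 'D')
Step 1: YYGD  (1 'D')
Step 2: YYGGYDE  (1 'D')
Step 3: YYGGYGYDEYGA  (1 'D')
Step 4: YYGGYGYGYDEYGAYGYGD  (2 'D')


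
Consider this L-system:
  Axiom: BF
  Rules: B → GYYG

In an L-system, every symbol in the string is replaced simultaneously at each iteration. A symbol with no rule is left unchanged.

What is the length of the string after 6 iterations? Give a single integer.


Answer: 5

Derivation:
Step 0: length = 2
Step 1: length = 5
Step 2: length = 5
Step 3: length = 5
Step 4: length = 5
Step 5: length = 5
Step 6: length = 5


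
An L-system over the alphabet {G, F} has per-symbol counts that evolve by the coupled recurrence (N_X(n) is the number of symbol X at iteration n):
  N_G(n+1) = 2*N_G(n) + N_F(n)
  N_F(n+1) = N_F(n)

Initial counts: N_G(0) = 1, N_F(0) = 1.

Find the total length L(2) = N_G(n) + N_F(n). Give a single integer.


Answer: 8

Derivation:
Step 0: N_G=1, N_F=1, L=2
Step 1: N_G=3, N_F=1, L=4
Step 2: N_G=7, N_F=1, L=8


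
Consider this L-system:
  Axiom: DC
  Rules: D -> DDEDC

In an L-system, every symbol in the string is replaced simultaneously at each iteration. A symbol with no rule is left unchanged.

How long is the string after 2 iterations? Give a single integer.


Answer: 18

Derivation:
Step 0: length = 2
Step 1: length = 6
Step 2: length = 18


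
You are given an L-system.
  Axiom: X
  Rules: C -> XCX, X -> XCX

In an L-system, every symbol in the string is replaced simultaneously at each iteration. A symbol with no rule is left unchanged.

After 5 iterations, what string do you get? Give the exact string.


Answer: XCXXCXXCXXCXXCXXCXXCXXCXXCXXCXXCXXCXXCXXCXXCXXCXXCXXCXXCXXCXXCXXCXXCXXCXXCXXCXXCXXCXXCXXCXXCXXCXXCXXCXXCXXCXXCXXCXXCXXCXXCXXCXXCXXCXXCXXCXXCXXCXXCXXCXXCXXCXXCXXCXXCXXCXXCXXCXXCXXCXXCXXCXXCXXCXXCXXCXXCXXCXXCXXCXXCXXCXXCXXCXXCXXCXXCXXCXXCXXCXXCX

Derivation:
Step 0: X
Step 1: XCX
Step 2: XCXXCXXCX
Step 3: XCXXCXXCXXCXXCXXCXXCXXCXXCX
Step 4: XCXXCXXCXXCXXCXXCXXCXXCXXCXXCXXCXXCXXCXXCXXCXXCXXCXXCXXCXXCXXCXXCXXCXXCXXCXXCXXCX
Step 5: XCXXCXXCXXCXXCXXCXXCXXCXXCXXCXXCXXCXXCXXCXXCXXCXXCXXCXXCXXCXXCXXCXXCXXCXXCXXCXXCXXCXXCXXCXXCXXCXXCXXCXXCXXCXXCXXCXXCXXCXXCXXCXXCXXCXXCXXCXXCXXCXXCXXCXXCXXCXXCXXCXXCXXCXXCXXCXXCXXCXXCXXCXXCXXCXXCXXCXXCXXCXXCXXCXXCXXCXXCXXCXXCXXCXXCXXCXXCXXCXXCX


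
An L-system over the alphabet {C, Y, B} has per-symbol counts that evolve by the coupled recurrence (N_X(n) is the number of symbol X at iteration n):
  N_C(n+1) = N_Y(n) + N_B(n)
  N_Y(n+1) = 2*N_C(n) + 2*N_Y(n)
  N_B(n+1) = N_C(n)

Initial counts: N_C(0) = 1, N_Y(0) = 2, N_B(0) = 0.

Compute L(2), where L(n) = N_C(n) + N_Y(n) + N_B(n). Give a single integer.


Answer: 25

Derivation:
Step 0: N_C=1, N_Y=2, N_B=0, L=3
Step 1: N_C=2, N_Y=6, N_B=1, L=9
Step 2: N_C=7, N_Y=16, N_B=2, L=25


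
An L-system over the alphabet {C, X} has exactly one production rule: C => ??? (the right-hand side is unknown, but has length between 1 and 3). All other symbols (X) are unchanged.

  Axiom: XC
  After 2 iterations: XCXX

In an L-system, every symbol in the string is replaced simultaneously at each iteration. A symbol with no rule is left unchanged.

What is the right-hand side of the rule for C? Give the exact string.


Answer: CX

Derivation:
Trying C => CX:
  Step 0: XC
  Step 1: XCX
  Step 2: XCXX
Matches the given result.


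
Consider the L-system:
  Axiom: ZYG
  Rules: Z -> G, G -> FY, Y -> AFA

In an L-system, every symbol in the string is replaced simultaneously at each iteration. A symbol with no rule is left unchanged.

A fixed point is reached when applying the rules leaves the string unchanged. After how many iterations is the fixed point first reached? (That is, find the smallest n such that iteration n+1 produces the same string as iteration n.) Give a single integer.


Step 0: ZYG
Step 1: GAFAFY
Step 2: FYAFAFAFA
Step 3: FAFAAFAFAFA
Step 4: FAFAAFAFAFA  (unchanged — fixed point at step 3)

Answer: 3


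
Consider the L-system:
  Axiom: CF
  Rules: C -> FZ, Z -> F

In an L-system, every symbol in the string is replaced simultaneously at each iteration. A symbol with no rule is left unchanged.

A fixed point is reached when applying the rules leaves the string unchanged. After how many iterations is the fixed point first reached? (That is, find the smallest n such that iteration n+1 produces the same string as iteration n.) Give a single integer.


Answer: 2

Derivation:
Step 0: CF
Step 1: FZF
Step 2: FFF
Step 3: FFF  (unchanged — fixed point at step 2)


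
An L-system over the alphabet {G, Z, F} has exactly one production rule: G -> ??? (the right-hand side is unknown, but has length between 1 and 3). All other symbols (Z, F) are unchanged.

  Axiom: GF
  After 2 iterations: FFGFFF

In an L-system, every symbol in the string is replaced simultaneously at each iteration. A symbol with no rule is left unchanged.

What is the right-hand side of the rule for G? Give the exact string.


Trying G -> FGF:
  Step 0: GF
  Step 1: FGFF
  Step 2: FFGFFF
Matches the given result.

Answer: FGF


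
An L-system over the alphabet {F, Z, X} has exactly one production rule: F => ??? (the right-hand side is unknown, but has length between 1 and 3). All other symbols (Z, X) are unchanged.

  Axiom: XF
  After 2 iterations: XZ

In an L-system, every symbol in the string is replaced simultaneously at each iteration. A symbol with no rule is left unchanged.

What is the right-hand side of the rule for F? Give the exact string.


Trying F => Z:
  Step 0: XF
  Step 1: XZ
  Step 2: XZ
Matches the given result.

Answer: Z


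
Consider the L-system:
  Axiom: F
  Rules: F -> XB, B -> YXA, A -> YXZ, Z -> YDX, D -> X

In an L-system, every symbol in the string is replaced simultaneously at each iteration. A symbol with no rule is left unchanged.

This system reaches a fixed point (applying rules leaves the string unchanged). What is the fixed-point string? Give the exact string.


Answer: XYXYXYXX

Derivation:
Step 0: F
Step 1: XB
Step 2: XYXA
Step 3: XYXYXZ
Step 4: XYXYXYDX
Step 5: XYXYXYXX
Step 6: XYXYXYXX  (unchanged — fixed point at step 5)


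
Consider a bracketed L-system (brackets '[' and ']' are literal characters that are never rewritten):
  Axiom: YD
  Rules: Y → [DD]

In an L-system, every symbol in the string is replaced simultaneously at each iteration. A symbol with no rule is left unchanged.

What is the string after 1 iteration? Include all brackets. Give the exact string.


Answer: [DD]D

Derivation:
Step 0: YD
Step 1: [DD]D


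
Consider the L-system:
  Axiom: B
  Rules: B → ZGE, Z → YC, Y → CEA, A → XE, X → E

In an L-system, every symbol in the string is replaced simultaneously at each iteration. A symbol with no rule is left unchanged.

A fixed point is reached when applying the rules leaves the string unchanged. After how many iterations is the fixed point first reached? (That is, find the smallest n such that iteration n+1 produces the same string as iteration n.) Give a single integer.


Answer: 5

Derivation:
Step 0: B
Step 1: ZGE
Step 2: YCGE
Step 3: CEACGE
Step 4: CEXECGE
Step 5: CEEECGE
Step 6: CEEECGE  (unchanged — fixed point at step 5)


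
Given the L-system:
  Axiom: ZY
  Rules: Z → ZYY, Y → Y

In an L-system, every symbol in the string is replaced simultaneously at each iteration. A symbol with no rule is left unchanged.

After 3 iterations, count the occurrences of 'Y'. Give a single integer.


Step 0: ZY  (1 'Y')
Step 1: ZYYY  (3 'Y')
Step 2: ZYYYYY  (5 'Y')
Step 3: ZYYYYYYY  (7 'Y')

Answer: 7


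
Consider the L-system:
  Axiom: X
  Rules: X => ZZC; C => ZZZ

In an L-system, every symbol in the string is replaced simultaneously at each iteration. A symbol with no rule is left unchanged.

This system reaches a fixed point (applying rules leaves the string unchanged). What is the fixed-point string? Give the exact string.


Answer: ZZZZZ

Derivation:
Step 0: X
Step 1: ZZC
Step 2: ZZZZZ
Step 3: ZZZZZ  (unchanged — fixed point at step 2)


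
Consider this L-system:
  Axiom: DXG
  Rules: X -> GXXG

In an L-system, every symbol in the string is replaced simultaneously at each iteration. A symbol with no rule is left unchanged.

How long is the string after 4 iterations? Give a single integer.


Step 0: length = 3
Step 1: length = 6
Step 2: length = 12
Step 3: length = 24
Step 4: length = 48

Answer: 48


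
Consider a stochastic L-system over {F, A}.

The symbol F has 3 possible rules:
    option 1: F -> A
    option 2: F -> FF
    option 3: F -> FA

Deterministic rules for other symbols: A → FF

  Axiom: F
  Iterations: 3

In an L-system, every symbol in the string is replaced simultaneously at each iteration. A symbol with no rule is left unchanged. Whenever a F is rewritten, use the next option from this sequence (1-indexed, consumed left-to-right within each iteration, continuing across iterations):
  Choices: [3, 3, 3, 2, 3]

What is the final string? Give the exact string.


Step 0: F
Step 1: FA  (used choices [3])
Step 2: FAFF  (used choices [3])
Step 3: FAFFFFFA  (used choices [3, 2, 3])

Answer: FAFFFFFA


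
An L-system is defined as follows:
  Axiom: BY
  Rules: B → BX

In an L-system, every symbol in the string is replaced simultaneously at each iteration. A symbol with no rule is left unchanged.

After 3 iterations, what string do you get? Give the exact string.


Answer: BXXXY

Derivation:
Step 0: BY
Step 1: BXY
Step 2: BXXY
Step 3: BXXXY


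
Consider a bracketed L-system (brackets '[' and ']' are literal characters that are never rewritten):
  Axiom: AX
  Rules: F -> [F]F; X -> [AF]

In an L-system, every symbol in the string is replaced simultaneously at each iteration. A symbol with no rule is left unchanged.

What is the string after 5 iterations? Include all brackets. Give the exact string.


Answer: A[A[[[[F]F][F]F][[F]F][F]F][[[F]F][F]F][[F]F][F]F]

Derivation:
Step 0: AX
Step 1: A[AF]
Step 2: A[A[F]F]
Step 3: A[A[[F]F][F]F]
Step 4: A[A[[[F]F][F]F][[F]F][F]F]
Step 5: A[A[[[[F]F][F]F][[F]F][F]F][[[F]F][F]F][[F]F][F]F]


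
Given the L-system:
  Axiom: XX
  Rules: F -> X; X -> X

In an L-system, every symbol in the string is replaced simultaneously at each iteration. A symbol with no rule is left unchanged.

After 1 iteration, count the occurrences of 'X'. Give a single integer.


Step 0: XX  (2 'X')
Step 1: XX  (2 'X')

Answer: 2


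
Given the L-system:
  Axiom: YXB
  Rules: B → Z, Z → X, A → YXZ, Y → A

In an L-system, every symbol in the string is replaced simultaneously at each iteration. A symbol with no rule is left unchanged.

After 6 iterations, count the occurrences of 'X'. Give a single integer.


Answer: 7

Derivation:
Step 0: YXB  (1 'X')
Step 1: AXZ  (1 'X')
Step 2: YXZXX  (3 'X')
Step 3: AXXXX  (4 'X')
Step 4: YXZXXXX  (5 'X')
Step 5: AXXXXXX  (6 'X')
Step 6: YXZXXXXXX  (7 'X')


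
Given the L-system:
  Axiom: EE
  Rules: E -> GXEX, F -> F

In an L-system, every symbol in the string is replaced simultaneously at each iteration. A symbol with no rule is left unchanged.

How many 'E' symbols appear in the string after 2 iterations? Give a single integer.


Answer: 2

Derivation:
Step 0: EE  (2 'E')
Step 1: GXEXGXEX  (2 'E')
Step 2: GXGXEXXGXGXEXX  (2 'E')


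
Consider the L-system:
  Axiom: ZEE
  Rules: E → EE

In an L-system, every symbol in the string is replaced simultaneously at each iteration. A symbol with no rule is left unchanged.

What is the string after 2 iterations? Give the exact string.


Answer: ZEEEEEEEE

Derivation:
Step 0: ZEE
Step 1: ZEEEE
Step 2: ZEEEEEEEE


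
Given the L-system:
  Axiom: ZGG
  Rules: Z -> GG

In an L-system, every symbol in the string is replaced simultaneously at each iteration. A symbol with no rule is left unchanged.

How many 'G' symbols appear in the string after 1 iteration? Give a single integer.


Step 0: ZGG  (2 'G')
Step 1: GGGG  (4 'G')

Answer: 4


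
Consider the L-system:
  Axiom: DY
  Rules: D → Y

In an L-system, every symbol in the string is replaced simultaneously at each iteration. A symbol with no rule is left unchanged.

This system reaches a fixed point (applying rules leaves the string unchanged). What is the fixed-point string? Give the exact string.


Step 0: DY
Step 1: YY
Step 2: YY  (unchanged — fixed point at step 1)

Answer: YY


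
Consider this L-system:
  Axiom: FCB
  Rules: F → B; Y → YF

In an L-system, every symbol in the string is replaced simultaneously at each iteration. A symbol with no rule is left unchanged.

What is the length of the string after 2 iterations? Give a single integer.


Answer: 3

Derivation:
Step 0: length = 3
Step 1: length = 3
Step 2: length = 3


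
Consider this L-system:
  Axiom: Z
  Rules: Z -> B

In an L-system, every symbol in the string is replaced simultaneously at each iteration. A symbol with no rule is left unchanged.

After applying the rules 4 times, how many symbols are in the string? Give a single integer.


Answer: 1

Derivation:
Step 0: length = 1
Step 1: length = 1
Step 2: length = 1
Step 3: length = 1
Step 4: length = 1


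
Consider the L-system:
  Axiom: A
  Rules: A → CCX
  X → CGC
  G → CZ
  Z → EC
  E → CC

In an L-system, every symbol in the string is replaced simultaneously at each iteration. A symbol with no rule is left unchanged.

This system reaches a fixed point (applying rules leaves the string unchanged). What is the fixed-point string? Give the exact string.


Answer: CCCCCCCC

Derivation:
Step 0: A
Step 1: CCX
Step 2: CCCGC
Step 3: CCCCZC
Step 4: CCCCECC
Step 5: CCCCCCCC
Step 6: CCCCCCCC  (unchanged — fixed point at step 5)


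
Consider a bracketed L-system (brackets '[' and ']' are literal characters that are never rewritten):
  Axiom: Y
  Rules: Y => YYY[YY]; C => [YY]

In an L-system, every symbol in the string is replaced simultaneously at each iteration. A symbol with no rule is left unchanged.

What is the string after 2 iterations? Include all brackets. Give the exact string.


Step 0: Y
Step 1: YYY[YY]
Step 2: YYY[YY]YYY[YY]YYY[YY][YYY[YY]YYY[YY]]

Answer: YYY[YY]YYY[YY]YYY[YY][YYY[YY]YYY[YY]]


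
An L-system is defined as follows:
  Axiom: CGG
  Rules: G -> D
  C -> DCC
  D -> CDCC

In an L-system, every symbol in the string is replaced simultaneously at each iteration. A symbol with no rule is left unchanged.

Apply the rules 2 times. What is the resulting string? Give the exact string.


Step 0: CGG
Step 1: DCCDD
Step 2: CDCCDCCDCCCDCCCDCC

Answer: CDCCDCCDCCCDCCCDCC


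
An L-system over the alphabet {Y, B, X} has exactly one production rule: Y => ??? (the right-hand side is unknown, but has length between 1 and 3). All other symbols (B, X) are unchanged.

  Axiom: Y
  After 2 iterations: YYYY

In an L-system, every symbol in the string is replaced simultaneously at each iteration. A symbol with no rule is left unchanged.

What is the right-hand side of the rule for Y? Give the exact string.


Answer: YY

Derivation:
Trying Y => YY:
  Step 0: Y
  Step 1: YY
  Step 2: YYYY
Matches the given result.


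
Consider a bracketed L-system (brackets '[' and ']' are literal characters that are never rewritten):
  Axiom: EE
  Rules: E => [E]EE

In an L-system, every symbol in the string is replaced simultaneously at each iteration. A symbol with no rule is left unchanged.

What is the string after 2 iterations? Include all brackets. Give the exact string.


Answer: [[E]EE][E]EE[E]EE[[E]EE][E]EE[E]EE

Derivation:
Step 0: EE
Step 1: [E]EE[E]EE
Step 2: [[E]EE][E]EE[E]EE[[E]EE][E]EE[E]EE


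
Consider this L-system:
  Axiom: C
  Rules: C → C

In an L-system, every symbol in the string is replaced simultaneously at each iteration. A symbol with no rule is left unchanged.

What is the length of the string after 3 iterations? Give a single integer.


Step 0: length = 1
Step 1: length = 1
Step 2: length = 1
Step 3: length = 1

Answer: 1


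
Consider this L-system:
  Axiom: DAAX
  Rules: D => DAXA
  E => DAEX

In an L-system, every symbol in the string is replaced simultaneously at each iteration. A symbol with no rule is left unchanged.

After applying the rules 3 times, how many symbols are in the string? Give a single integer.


Step 0: length = 4
Step 1: length = 7
Step 2: length = 10
Step 3: length = 13

Answer: 13


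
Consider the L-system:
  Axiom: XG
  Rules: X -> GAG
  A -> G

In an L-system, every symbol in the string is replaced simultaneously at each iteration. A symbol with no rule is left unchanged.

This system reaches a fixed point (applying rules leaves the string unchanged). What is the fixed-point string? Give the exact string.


Step 0: XG
Step 1: GAGG
Step 2: GGGG
Step 3: GGGG  (unchanged — fixed point at step 2)

Answer: GGGG


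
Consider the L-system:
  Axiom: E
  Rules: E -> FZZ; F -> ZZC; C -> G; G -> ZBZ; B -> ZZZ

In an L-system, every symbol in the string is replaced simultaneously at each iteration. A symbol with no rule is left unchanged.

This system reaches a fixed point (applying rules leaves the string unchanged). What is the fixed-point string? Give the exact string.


Answer: ZZZZZZZZZ

Derivation:
Step 0: E
Step 1: FZZ
Step 2: ZZCZZ
Step 3: ZZGZZ
Step 4: ZZZBZZZ
Step 5: ZZZZZZZZZ
Step 6: ZZZZZZZZZ  (unchanged — fixed point at step 5)


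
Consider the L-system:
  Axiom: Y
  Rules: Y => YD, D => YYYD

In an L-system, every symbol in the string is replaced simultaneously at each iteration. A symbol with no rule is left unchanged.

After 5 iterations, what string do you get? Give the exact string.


Answer: YDYYYDYDYDYDYYYDYDYYYDYDYYYDYDYYYDYDYDYDYYYDYDYYYDYDYDYDYYYDYDYYYDYDYDYDYYYDYDYYYDYDYDYDYYYDYDYYYDYDYYYDYDYYYDYDYDYDYYYD

Derivation:
Step 0: Y
Step 1: YD
Step 2: YDYYYD
Step 3: YDYYYDYDYDYDYYYD
Step 4: YDYYYDYDYDYDYYYDYDYYYDYDYYYDYDYYYDYDYDYDYYYD
Step 5: YDYYYDYDYDYDYYYDYDYYYDYDYYYDYDYYYDYDYDYDYYYDYDYYYDYDYDYDYYYDYDYYYDYDYDYDYYYDYDYYYDYDYDYDYYYDYDYYYDYDYYYDYDYYYDYDYDYDYYYD


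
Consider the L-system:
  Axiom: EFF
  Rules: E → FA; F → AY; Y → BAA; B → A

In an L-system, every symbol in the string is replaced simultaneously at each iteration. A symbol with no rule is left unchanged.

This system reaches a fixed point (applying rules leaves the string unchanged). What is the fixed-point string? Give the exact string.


Step 0: EFF
Step 1: FAAYAY
Step 2: AYAABAAABAA
Step 3: ABAAAAAAAAAAA
Step 4: AAAAAAAAAAAAA
Step 5: AAAAAAAAAAAAA  (unchanged — fixed point at step 4)

Answer: AAAAAAAAAAAAA


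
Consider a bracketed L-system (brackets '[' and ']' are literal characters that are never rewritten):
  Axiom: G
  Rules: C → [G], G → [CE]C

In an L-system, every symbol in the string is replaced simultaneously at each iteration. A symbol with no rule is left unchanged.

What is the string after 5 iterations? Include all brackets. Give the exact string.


Step 0: G
Step 1: [CE]C
Step 2: [[G]E][G]
Step 3: [[[CE]C]E][[CE]C]
Step 4: [[[[G]E][G]]E][[[G]E][G]]
Step 5: [[[[[CE]C]E][[CE]C]]E][[[[CE]C]E][[CE]C]]

Answer: [[[[[CE]C]E][[CE]C]]E][[[[CE]C]E][[CE]C]]


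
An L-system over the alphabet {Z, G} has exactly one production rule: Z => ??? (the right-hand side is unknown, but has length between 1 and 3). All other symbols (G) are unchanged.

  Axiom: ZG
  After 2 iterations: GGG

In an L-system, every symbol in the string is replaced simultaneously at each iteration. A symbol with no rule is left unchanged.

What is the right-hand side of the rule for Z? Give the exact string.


Answer: GG

Derivation:
Trying Z => GG:
  Step 0: ZG
  Step 1: GGG
  Step 2: GGG
Matches the given result.


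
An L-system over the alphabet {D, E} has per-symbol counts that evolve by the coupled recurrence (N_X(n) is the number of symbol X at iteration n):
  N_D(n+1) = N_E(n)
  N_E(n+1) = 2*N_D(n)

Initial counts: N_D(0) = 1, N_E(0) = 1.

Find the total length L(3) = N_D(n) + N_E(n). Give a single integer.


Answer: 6

Derivation:
Step 0: N_D=1, N_E=1, L=2
Step 1: N_D=1, N_E=2, L=3
Step 2: N_D=2, N_E=2, L=4
Step 3: N_D=2, N_E=4, L=6


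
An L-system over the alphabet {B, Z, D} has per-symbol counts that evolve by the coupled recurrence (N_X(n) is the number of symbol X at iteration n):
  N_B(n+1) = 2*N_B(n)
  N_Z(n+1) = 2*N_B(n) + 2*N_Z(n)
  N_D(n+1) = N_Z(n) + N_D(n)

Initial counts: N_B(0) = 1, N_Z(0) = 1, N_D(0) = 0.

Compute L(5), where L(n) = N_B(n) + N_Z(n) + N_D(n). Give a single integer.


Answer: 353

Derivation:
Step 0: N_B=1, N_Z=1, N_D=0, L=2
Step 1: N_B=2, N_Z=4, N_D=1, L=7
Step 2: N_B=4, N_Z=12, N_D=5, L=21
Step 3: N_B=8, N_Z=32, N_D=17, L=57
Step 4: N_B=16, N_Z=80, N_D=49, L=145
Step 5: N_B=32, N_Z=192, N_D=129, L=353


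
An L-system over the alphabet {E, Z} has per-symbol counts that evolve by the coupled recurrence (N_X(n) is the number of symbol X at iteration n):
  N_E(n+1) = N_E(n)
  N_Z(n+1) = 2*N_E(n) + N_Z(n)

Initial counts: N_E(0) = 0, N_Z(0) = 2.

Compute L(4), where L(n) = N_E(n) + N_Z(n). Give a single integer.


Answer: 2

Derivation:
Step 0: N_E=0, N_Z=2, L=2
Step 1: N_E=0, N_Z=2, L=2
Step 2: N_E=0, N_Z=2, L=2
Step 3: N_E=0, N_Z=2, L=2
Step 4: N_E=0, N_Z=2, L=2


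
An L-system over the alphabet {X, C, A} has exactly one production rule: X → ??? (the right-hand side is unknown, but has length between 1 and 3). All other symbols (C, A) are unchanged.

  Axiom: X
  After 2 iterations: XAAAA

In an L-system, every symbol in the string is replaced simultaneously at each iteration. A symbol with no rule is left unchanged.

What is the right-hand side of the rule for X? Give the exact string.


Answer: XAA

Derivation:
Trying X → XAA:
  Step 0: X
  Step 1: XAA
  Step 2: XAAAA
Matches the given result.


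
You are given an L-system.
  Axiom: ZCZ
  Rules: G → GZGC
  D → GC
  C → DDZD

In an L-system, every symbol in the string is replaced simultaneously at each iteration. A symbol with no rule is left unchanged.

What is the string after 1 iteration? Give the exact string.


Step 0: ZCZ
Step 1: ZDDZDZ

Answer: ZDDZDZ


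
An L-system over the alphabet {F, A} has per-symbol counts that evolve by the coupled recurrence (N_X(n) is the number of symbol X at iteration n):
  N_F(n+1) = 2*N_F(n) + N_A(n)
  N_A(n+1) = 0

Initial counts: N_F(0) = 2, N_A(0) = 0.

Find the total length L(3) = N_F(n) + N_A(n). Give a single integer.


Answer: 16

Derivation:
Step 0: N_F=2, N_A=0, L=2
Step 1: N_F=4, N_A=0, L=4
Step 2: N_F=8, N_A=0, L=8
Step 3: N_F=16, N_A=0, L=16


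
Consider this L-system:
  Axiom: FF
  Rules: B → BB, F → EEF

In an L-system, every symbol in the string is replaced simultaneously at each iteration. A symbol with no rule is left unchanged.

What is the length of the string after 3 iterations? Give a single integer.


Answer: 14

Derivation:
Step 0: length = 2
Step 1: length = 6
Step 2: length = 10
Step 3: length = 14


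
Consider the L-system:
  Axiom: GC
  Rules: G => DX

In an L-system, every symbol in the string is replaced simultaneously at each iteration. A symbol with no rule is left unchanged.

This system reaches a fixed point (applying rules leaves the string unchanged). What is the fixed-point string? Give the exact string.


Step 0: GC
Step 1: DXC
Step 2: DXC  (unchanged — fixed point at step 1)

Answer: DXC


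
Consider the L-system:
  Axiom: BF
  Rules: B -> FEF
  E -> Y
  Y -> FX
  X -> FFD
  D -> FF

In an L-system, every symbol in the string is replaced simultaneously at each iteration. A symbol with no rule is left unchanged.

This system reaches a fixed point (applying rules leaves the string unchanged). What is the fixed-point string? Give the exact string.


Answer: FFFFFFFF

Derivation:
Step 0: BF
Step 1: FEFF
Step 2: FYFF
Step 3: FFXFF
Step 4: FFFFDFF
Step 5: FFFFFFFF
Step 6: FFFFFFFF  (unchanged — fixed point at step 5)


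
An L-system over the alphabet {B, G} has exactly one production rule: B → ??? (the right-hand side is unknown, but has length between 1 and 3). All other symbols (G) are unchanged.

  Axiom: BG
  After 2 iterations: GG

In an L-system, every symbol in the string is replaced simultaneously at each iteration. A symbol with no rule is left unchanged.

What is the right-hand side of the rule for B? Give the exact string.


Answer: G

Derivation:
Trying B → G:
  Step 0: BG
  Step 1: GG
  Step 2: GG
Matches the given result.


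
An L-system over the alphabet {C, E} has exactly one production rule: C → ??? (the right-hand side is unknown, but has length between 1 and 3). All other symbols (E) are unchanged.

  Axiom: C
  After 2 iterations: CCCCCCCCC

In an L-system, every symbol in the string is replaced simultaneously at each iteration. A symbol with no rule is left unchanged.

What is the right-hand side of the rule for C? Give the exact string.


Answer: CCC

Derivation:
Trying C → CCC:
  Step 0: C
  Step 1: CCC
  Step 2: CCCCCCCCC
Matches the given result.
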